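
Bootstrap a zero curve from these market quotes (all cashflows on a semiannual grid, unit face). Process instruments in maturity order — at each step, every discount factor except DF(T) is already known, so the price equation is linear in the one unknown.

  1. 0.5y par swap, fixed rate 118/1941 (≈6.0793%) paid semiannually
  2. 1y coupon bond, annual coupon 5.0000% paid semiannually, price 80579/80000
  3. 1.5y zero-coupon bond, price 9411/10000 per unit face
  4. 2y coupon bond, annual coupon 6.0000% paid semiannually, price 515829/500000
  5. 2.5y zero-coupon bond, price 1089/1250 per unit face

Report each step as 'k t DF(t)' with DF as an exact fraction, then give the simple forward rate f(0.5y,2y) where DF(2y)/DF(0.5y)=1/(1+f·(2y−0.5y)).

step 1 [0.5y] swap r/2=59/1941: DF=(1 − 59/1941·(0))/(1+59/1941) = 1941/2000 ≈ 0.970500
step 2 [1y] bond c/2=1/40: DF=(80579/80000 − 1/40·(0.970500))/(1+1/40) = 959/1000 ≈ 0.959000
step 3 [1.5y] zero: DF = P = 9411/10000 ≈ 0.941100
step 4 [2y] bond c/2=3/100: DF=(515829/500000 − 3/100·(0.970500+0.959000+0.941100))/(1+3/100) = 459/500 ≈ 0.918000
step 5 [2.5y] zero: DF = P = 1089/1250 ≈ 0.871200

1 1/2 1941/2000
2 1 959/1000
3 3/2 9411/10000
4 2 459/500
5 5/2 1089/1250
f(0.5y,2y) = ((1941/2000)/(459/500) − 1)/(3/2) = 35/918 ≈ 3.8126%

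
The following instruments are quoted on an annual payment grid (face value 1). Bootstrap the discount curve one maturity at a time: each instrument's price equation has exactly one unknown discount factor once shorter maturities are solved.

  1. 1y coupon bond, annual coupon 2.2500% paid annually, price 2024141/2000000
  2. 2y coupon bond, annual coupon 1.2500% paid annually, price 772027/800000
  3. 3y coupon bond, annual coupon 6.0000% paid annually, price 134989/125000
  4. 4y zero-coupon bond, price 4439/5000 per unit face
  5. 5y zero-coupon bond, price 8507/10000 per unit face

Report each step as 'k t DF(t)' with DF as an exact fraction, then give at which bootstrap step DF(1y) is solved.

step 1 [1y] bond c/1=9/400: DF=(2024141/2000000 − 9/400·(0))/(1+9/400) = 4949/5000 ≈ 0.989800
step 2 [2y] bond c/1=1/80: DF=(772027/800000 − 1/80·(0.989800))/(1+1/80) = 9409/10000 ≈ 0.940900
step 3 [3y] bond c/1=3/50: DF=(134989/125000 − 3/50·(0.989800+0.940900))/(1+3/50) = 1819/2000 ≈ 0.909500
step 4 [4y] zero: DF = P = 4439/5000 ≈ 0.887800
step 5 [5y] zero: DF = P = 8507/10000 ≈ 0.850700

1 1 4949/5000
2 2 9409/10000
3 3 1819/2000
4 4 4439/5000
5 5 8507/10000
DF(1y) is solved at step 1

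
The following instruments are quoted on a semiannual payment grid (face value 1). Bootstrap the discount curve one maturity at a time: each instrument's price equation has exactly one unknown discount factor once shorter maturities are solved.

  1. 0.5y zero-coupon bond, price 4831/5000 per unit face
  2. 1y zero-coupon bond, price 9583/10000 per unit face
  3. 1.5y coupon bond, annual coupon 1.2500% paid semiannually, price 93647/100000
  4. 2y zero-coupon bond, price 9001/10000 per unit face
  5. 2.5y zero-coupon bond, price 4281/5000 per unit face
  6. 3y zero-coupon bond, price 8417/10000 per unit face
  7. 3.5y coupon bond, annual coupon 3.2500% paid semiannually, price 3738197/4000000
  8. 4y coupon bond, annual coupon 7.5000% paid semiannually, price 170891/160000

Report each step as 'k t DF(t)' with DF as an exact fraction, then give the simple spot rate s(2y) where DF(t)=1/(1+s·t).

1 1/2 4831/5000
2 1 9583/10000
3 3/2 9187/10000
4 2 9001/10000
5 5/2 4281/5000
6 3 8417/10000
7 7/2 4163/5000
8 4 8027/10000
s(2y) = (1/(9001/10000) − 1)/(2) = 999/18002 ≈ 5.5494%

step 1 [0.5y] zero: DF = P = 4831/5000 ≈ 0.966200
step 2 [1y] zero: DF = P = 9583/10000 ≈ 0.958300
step 3 [1.5y] bond c/2=1/160: DF=(93647/100000 − 1/160·(0.966200+0.958300))/(1+1/160) = 9187/10000 ≈ 0.918700
step 4 [2y] zero: DF = P = 9001/10000 ≈ 0.900100
step 5 [2.5y] zero: DF = P = 4281/5000 ≈ 0.856200
step 6 [3y] zero: DF = P = 8417/10000 ≈ 0.841700
step 7 [3.5y] bond c/2=13/800: DF=(3738197/4000000 − 13/800·(0.966200+0.958300+0.918700+0.900100+0.856200+0.841700))/(1+13/800) = 4163/5000 ≈ 0.832600
step 8 [4y] bond c/2=3/80: DF=(170891/160000 − 3/80·(0.966200+0.958300+0.918700+0.900100+0.856200+0.841700+0.832600))/(1+3/80) = 8027/10000 ≈ 0.802700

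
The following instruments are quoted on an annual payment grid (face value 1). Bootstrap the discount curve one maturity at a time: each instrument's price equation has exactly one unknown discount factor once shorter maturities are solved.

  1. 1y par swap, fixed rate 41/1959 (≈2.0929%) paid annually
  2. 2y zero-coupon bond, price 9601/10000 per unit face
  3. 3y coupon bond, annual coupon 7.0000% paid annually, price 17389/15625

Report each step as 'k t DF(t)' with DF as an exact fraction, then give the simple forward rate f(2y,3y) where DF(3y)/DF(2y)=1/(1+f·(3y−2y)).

step 1 [1y] swap r/1=41/1959: DF=(1 − 41/1959·(0))/(1+41/1959) = 1959/2000 ≈ 0.979500
step 2 [2y] zero: DF = P = 9601/10000 ≈ 0.960100
step 3 [3y] bond c/1=7/100: DF=(17389/15625 − 7/100·(0.979500+0.960100))/(1+7/100) = 2283/2500 ≈ 0.913200

1 1 1959/2000
2 2 9601/10000
3 3 2283/2500
f(2y,3y) = ((9601/10000)/(2283/2500) − 1)/(1) = 469/9132 ≈ 5.1358%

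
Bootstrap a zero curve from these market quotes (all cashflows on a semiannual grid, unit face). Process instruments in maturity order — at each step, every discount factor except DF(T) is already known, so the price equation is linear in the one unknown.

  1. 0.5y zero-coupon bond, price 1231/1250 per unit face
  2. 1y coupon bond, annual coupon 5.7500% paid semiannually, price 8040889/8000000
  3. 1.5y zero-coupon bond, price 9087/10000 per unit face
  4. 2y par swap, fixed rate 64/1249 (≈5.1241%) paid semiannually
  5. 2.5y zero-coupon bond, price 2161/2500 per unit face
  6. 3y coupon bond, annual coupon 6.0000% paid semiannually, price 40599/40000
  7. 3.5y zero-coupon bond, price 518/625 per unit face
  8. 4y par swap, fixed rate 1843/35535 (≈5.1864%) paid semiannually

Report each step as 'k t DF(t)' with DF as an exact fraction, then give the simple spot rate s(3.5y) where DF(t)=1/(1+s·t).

1 1/2 1231/1250
2 1 1899/2000
3 3/2 9087/10000
4 2 113/125
5 5/2 2161/2500
6 3 8511/10000
7 7/2 518/625
8 4 8157/10000
s(3.5y) = (1/(518/625) − 1)/(7/2) = 107/1813 ≈ 5.9018%

step 1 [0.5y] zero: DF = P = 1231/1250 ≈ 0.984800
step 2 [1y] bond c/2=23/800: DF=(8040889/8000000 − 23/800·(0.984800))/(1+23/800) = 1899/2000 ≈ 0.949500
step 3 [1.5y] zero: DF = P = 9087/10000 ≈ 0.908700
step 4 [2y] swap r/2=32/1249: DF=(1 − 32/1249·(0.984800+0.949500+0.908700))/(1+32/1249) = 113/125 ≈ 0.904000
step 5 [2.5y] zero: DF = P = 2161/2500 ≈ 0.864400
step 6 [3y] bond c/2=3/100: DF=(40599/40000 − 3/100·(0.984800+0.949500+0.908700+0.904000+0.864400))/(1+3/100) = 8511/10000 ≈ 0.851100
step 7 [3.5y] zero: DF = P = 518/625 ≈ 0.828800
step 8 [4y] swap r/2=1843/71070: DF=(1 − 1843/71070·(0.984800+0.949500+0.908700+0.904000+0.864400+0.851100+0.828800))/(1+1843/71070) = 8157/10000 ≈ 0.815700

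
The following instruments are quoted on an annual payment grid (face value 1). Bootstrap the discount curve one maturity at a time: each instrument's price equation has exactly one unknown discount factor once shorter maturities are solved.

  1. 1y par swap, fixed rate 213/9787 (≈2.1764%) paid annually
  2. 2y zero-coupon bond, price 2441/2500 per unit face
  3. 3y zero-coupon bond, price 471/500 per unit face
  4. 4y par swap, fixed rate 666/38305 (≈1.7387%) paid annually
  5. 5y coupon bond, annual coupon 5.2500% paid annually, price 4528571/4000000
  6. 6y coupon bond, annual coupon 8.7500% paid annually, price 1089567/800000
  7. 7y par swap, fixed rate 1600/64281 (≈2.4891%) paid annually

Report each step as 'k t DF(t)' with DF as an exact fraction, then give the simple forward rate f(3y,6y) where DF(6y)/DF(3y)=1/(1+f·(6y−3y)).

1 1 9787/10000
2 2 2441/2500
3 3 471/500
4 4 4667/5000
5 5 4423/5000
6 6 873/1000
7 7 21/25
f(3y,6y) = ((471/500)/(873/1000) − 1)/(3) = 23/873 ≈ 2.6346%

step 1 [1y] swap r/1=213/9787: DF=(1 − 213/9787·(0))/(1+213/9787) = 9787/10000 ≈ 0.978700
step 2 [2y] zero: DF = P = 2441/2500 ≈ 0.976400
step 3 [3y] zero: DF = P = 471/500 ≈ 0.942000
step 4 [4y] swap r/1=666/38305: DF=(1 − 666/38305·(0.978700+0.976400+0.942000))/(1+666/38305) = 4667/5000 ≈ 0.933400
step 5 [5y] bond c/1=21/400: DF=(4528571/4000000 − 21/400·(0.978700+0.976400+0.942000+0.933400))/(1+21/400) = 4423/5000 ≈ 0.884600
step 6 [6y] bond c/1=7/80: DF=(1089567/800000 − 7/80·(0.978700+0.976400+0.942000+0.933400+0.884600))/(1+7/80) = 873/1000 ≈ 0.873000
step 7 [7y] swap r/1=1600/64281: DF=(1 − 1600/64281·(0.978700+0.976400+0.942000+0.933400+0.884600+0.873000))/(1+1600/64281) = 21/25 ≈ 0.840000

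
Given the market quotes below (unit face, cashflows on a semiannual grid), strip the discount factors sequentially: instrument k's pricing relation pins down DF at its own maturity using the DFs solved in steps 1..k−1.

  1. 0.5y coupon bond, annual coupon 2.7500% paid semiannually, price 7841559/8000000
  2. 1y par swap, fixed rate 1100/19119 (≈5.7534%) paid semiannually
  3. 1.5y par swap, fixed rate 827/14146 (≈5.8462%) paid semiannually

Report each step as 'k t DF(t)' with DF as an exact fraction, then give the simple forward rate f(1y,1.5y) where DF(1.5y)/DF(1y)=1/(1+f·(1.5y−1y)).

step 1 [0.5y] bond c/2=11/800: DF=(7841559/8000000 − 11/800·(0))/(1+11/800) = 9669/10000 ≈ 0.966900
step 2 [1y] swap r/2=550/19119: DF=(1 − 550/19119·(0.966900))/(1+550/19119) = 189/200 ≈ 0.945000
step 3 [1.5y] swap r/2=827/28292: DF=(1 − 827/28292·(0.966900+0.945000))/(1+827/28292) = 9173/10000 ≈ 0.917300

1 1/2 9669/10000
2 1 189/200
3 3/2 9173/10000
f(1y,1.5y) = ((189/200)/(9173/10000) − 1)/(1/2) = 554/9173 ≈ 6.0395%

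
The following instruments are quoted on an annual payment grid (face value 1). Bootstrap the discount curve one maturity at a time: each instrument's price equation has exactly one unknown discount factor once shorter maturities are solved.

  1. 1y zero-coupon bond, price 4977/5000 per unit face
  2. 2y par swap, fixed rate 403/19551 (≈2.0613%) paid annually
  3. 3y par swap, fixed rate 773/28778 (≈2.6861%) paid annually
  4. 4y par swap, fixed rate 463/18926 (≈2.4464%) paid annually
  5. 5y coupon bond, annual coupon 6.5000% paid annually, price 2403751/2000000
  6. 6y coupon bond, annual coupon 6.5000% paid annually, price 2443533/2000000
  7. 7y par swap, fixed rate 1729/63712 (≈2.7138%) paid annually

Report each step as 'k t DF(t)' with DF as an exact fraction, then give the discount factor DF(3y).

step 1 [1y] zero: DF = P = 4977/5000 ≈ 0.995400
step 2 [2y] swap r/1=403/19551: DF=(1 − 403/19551·(0.995400))/(1+403/19551) = 9597/10000 ≈ 0.959700
step 3 [3y] swap r/1=773/28778: DF=(1 − 773/28778·(0.995400+0.959700))/(1+773/28778) = 9227/10000 ≈ 0.922700
step 4 [4y] swap r/1=463/18926: DF=(1 − 463/18926·(0.995400+0.959700+0.922700))/(1+463/18926) = 4537/5000 ≈ 0.907400
step 5 [5y] bond c/1=13/200: DF=(2403751/2000000 − 13/200·(0.995400+0.959700+0.922700+0.907400))/(1+13/200) = 359/400 ≈ 0.897500
step 6 [6y] bond c/1=13/200: DF=(2443533/2000000 − 13/200·(0.995400+0.959700+0.922700+0.907400+0.897500))/(1+13/200) = 4307/5000 ≈ 0.861400
step 7 [7y] swap r/1=1729/63712: DF=(1 − 1729/63712·(0.995400+0.959700+0.922700+0.907400+0.897500+0.861400))/(1+1729/63712) = 8271/10000 ≈ 0.827100

1 1 4977/5000
2 2 9597/10000
3 3 9227/10000
4 4 4537/5000
5 5 359/400
6 6 4307/5000
7 7 8271/10000
DF(3y) = 9227/10000 ≈ 0.922700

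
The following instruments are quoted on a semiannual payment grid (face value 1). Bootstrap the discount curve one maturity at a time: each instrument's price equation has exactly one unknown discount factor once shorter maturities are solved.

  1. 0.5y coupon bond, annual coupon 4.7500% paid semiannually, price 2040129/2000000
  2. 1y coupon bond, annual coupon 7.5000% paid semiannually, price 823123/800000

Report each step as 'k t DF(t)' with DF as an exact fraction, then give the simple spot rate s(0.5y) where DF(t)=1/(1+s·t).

1 1/2 2491/2500
2 1 9557/10000
s(0.5y) = (1/(2491/2500) − 1)/(1/2) = 18/2491 ≈ 0.7226%

step 1 [0.5y] bond c/2=19/800: DF=(2040129/2000000 − 19/800·(0))/(1+19/800) = 2491/2500 ≈ 0.996400
step 2 [1y] bond c/2=3/80: DF=(823123/800000 − 3/80·(0.996400))/(1+3/80) = 9557/10000 ≈ 0.955700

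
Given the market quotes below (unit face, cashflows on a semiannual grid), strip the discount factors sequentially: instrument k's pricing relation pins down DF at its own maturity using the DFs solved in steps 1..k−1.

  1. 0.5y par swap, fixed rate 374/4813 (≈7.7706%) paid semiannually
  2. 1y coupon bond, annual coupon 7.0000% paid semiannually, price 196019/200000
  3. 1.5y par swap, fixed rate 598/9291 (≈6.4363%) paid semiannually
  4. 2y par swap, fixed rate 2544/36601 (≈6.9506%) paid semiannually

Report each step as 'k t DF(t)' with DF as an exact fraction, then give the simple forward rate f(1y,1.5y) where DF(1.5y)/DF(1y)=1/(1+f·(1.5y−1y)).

1 1/2 4813/5000
2 1 1143/1250
3 3/2 9103/10000
4 2 1091/1250
f(1y,1.5y) = ((1143/1250)/(9103/10000) − 1)/(1/2) = 82/9103 ≈ 0.9008%

step 1 [0.5y] swap r/2=187/4813: DF=(1 − 187/4813·(0))/(1+187/4813) = 4813/5000 ≈ 0.962600
step 2 [1y] bond c/2=7/200: DF=(196019/200000 − 7/200·(0.962600))/(1+7/200) = 1143/1250 ≈ 0.914400
step 3 [1.5y] swap r/2=299/9291: DF=(1 − 299/9291·(0.962600+0.914400))/(1+299/9291) = 9103/10000 ≈ 0.910300
step 4 [2y] swap r/2=1272/36601: DF=(1 − 1272/36601·(0.962600+0.914400+0.910300))/(1+1272/36601) = 1091/1250 ≈ 0.872800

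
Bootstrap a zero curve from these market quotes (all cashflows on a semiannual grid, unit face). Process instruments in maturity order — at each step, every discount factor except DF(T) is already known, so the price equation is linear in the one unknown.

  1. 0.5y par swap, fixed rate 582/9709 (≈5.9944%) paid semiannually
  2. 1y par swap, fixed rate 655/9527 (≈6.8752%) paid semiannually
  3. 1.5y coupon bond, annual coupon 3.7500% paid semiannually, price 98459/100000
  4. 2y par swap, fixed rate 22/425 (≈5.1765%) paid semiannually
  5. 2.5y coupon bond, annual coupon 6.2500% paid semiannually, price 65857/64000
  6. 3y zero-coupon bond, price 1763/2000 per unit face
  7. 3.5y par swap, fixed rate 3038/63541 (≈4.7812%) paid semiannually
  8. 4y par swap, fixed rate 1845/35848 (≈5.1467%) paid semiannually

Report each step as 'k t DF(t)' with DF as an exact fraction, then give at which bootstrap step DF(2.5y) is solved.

step 1 [0.5y] swap r/2=291/9709: DF=(1 − 291/9709·(0))/(1+291/9709) = 9709/10000 ≈ 0.970900
step 2 [1y] swap r/2=655/19054: DF=(1 − 655/19054·(0.970900))/(1+655/19054) = 1869/2000 ≈ 0.934500
step 3 [1.5y] bond c/2=3/160: DF=(98459/100000 − 3/160·(0.970900+0.934500))/(1+3/160) = 4657/5000 ≈ 0.931400
step 4 [2y] swap r/2=11/425: DF=(1 − 11/425·(0.970900+0.934500+0.931400))/(1+11/425) = 1129/1250 ≈ 0.903200
step 5 [2.5y] bond c/2=1/32: DF=(65857/64000 − 1/32·(0.970900+0.934500+0.931400+0.903200))/(1+1/32) = 1769/2000 ≈ 0.884500
step 6 [3y] zero: DF = P = 1763/2000 ≈ 0.881500
step 7 [3.5y] swap r/2=1519/63541: DF=(1 − 1519/63541·(0.970900+0.934500+0.931400+0.903200+0.884500+0.881500))/(1+1519/63541) = 8481/10000 ≈ 0.848100
step 8 [4y] swap r/2=1845/71696: DF=(1 − 1845/71696·(0.970900+0.934500+0.931400+0.903200+0.884500+0.881500+0.848100))/(1+1845/71696) = 1631/2000 ≈ 0.815500

1 1/2 9709/10000
2 1 1869/2000
3 3/2 4657/5000
4 2 1129/1250
5 5/2 1769/2000
6 3 1763/2000
7 7/2 8481/10000
8 4 1631/2000
DF(2.5y) is solved at step 5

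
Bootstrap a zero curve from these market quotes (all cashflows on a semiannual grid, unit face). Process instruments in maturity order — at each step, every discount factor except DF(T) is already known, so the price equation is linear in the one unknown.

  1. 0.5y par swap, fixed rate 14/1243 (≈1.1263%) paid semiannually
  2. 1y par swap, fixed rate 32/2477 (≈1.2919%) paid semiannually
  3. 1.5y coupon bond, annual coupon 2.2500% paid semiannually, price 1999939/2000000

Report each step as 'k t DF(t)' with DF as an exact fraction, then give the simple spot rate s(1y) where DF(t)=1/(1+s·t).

step 1 [0.5y] swap r/2=7/1243: DF=(1 − 7/1243·(0))/(1+7/1243) = 1243/1250 ≈ 0.994400
step 2 [1y] swap r/2=16/2477: DF=(1 − 16/2477·(0.994400))/(1+16/2477) = 617/625 ≈ 0.987200
step 3 [1.5y] bond c/2=9/800: DF=(1999939/2000000 − 9/800·(0.994400+0.987200))/(1+9/800) = 2417/2500 ≈ 0.966800

1 1/2 1243/1250
2 1 617/625
3 3/2 2417/2500
s(1y) = (1/(617/625) − 1)/(1) = 8/617 ≈ 1.2966%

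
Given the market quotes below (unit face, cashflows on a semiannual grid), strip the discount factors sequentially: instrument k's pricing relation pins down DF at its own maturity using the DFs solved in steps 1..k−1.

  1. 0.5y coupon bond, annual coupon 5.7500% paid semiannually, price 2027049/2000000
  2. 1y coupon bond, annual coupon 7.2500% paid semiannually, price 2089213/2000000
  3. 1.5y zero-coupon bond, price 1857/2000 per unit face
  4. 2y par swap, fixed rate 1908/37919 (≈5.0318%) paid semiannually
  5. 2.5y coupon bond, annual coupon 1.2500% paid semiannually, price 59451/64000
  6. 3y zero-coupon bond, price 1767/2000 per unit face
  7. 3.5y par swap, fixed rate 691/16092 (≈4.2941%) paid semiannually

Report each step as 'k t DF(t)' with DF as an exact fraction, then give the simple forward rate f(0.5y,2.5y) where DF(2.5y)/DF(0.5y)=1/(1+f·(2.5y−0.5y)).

step 1 [0.5y] bond c/2=23/800: DF=(2027049/2000000 − 23/800·(0))/(1+23/800) = 2463/2500 ≈ 0.985200
step 2 [1y] bond c/2=29/800: DF=(2089213/2000000 − 29/800·(0.985200))/(1+29/800) = 1217/1250 ≈ 0.973600
step 3 [1.5y] zero: DF = P = 1857/2000 ≈ 0.928500
step 4 [2y] swap r/2=954/37919: DF=(1 − 954/37919·(0.985200+0.973600+0.928500))/(1+954/37919) = 4523/5000 ≈ 0.904600
step 5 [2.5y] bond c/2=1/160: DF=(59451/64000 − 1/160·(0.985200+0.973600+0.928500+0.904600))/(1+1/160) = 2249/2500 ≈ 0.899600
step 6 [3y] zero: DF = P = 1767/2000 ≈ 0.883500
step 7 [3.5y] swap r/2=691/32184: DF=(1 − 691/32184·(0.985200+0.973600+0.928500+0.904600+0.899600+0.883500))/(1+691/32184) = 4309/5000 ≈ 0.861800

1 1/2 2463/2500
2 1 1217/1250
3 3/2 1857/2000
4 2 4523/5000
5 5/2 2249/2500
6 3 1767/2000
7 7/2 4309/5000
f(0.5y,2.5y) = ((2463/2500)/(2249/2500) − 1)/(2) = 107/2249 ≈ 4.7577%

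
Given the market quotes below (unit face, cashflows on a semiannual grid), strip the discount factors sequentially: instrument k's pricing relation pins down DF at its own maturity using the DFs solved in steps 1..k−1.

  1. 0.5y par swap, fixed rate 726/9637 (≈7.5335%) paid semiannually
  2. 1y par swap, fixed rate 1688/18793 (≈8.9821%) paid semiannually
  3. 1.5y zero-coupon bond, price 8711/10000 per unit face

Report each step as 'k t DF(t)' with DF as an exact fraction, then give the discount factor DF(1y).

step 1 [0.5y] swap r/2=363/9637: DF=(1 − 363/9637·(0))/(1+363/9637) = 9637/10000 ≈ 0.963700
step 2 [1y] swap r/2=844/18793: DF=(1 − 844/18793·(0.963700))/(1+844/18793) = 2289/2500 ≈ 0.915600
step 3 [1.5y] zero: DF = P = 8711/10000 ≈ 0.871100

1 1/2 9637/10000
2 1 2289/2500
3 3/2 8711/10000
DF(1y) = 2289/2500 ≈ 0.915600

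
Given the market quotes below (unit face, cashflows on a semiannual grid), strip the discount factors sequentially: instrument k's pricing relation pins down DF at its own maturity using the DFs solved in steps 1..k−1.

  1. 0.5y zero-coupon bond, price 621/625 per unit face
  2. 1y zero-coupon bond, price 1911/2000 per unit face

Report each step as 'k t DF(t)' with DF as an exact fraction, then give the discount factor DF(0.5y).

step 1 [0.5y] zero: DF = P = 621/625 ≈ 0.993600
step 2 [1y] zero: DF = P = 1911/2000 ≈ 0.955500

1 1/2 621/625
2 1 1911/2000
DF(0.5y) = 621/625 ≈ 0.993600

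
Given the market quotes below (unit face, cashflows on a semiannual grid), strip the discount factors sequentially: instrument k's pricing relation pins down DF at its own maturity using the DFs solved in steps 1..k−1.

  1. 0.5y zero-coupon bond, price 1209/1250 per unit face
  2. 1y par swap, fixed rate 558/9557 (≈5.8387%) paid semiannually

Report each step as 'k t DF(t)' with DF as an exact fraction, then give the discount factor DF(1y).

step 1 [0.5y] zero: DF = P = 1209/1250 ≈ 0.967200
step 2 [1y] swap r/2=279/9557: DF=(1 − 279/9557·(0.967200))/(1+279/9557) = 4721/5000 ≈ 0.944200

1 1/2 1209/1250
2 1 4721/5000
DF(1y) = 4721/5000 ≈ 0.944200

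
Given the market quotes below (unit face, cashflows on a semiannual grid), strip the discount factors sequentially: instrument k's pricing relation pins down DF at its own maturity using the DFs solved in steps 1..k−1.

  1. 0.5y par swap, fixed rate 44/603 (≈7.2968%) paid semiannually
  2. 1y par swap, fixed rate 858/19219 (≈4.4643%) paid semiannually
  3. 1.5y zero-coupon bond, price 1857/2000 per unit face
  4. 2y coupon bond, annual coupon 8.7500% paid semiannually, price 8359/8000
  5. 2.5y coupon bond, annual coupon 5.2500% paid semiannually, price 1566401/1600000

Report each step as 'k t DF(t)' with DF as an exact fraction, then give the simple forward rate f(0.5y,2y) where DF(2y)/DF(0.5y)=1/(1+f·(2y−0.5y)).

1 1/2 603/625
2 1 9571/10000
3 3/2 1857/2000
4 2 551/625
5 5/2 1717/2000
f(0.5y,2y) = ((603/625)/(551/625) − 1)/(3/2) = 104/1653 ≈ 6.2916%

step 1 [0.5y] swap r/2=22/603: DF=(1 − 22/603·(0))/(1+22/603) = 603/625 ≈ 0.964800
step 2 [1y] swap r/2=429/19219: DF=(1 − 429/19219·(0.964800))/(1+429/19219) = 9571/10000 ≈ 0.957100
step 3 [1.5y] zero: DF = P = 1857/2000 ≈ 0.928500
step 4 [2y] bond c/2=7/160: DF=(8359/8000 − 7/160·(0.964800+0.957100+0.928500))/(1+7/160) = 551/625 ≈ 0.881600
step 5 [2.5y] bond c/2=21/800: DF=(1566401/1600000 − 21/800·(0.964800+0.957100+0.928500+0.881600))/(1+21/800) = 1717/2000 ≈ 0.858500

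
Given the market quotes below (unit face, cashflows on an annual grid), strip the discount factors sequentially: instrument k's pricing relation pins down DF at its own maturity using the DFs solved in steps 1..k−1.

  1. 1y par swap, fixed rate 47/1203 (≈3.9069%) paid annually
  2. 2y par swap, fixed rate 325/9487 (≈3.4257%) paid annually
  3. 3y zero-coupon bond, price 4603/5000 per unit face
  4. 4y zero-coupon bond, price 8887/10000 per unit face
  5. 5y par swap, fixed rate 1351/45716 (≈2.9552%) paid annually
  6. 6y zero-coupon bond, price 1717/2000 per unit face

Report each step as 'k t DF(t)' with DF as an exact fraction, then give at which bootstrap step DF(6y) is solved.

1 1 1203/1250
2 2 187/200
3 3 4603/5000
4 4 8887/10000
5 5 8649/10000
6 6 1717/2000
DF(6y) is solved at step 6

step 1 [1y] swap r/1=47/1203: DF=(1 − 47/1203·(0))/(1+47/1203) = 1203/1250 ≈ 0.962400
step 2 [2y] swap r/1=325/9487: DF=(1 − 325/9487·(0.962400))/(1+325/9487) = 187/200 ≈ 0.935000
step 3 [3y] zero: DF = P = 4603/5000 ≈ 0.920600
step 4 [4y] zero: DF = P = 8887/10000 ≈ 0.888700
step 5 [5y] swap r/1=1351/45716: DF=(1 − 1351/45716·(0.962400+0.935000+0.920600+0.888700))/(1+1351/45716) = 8649/10000 ≈ 0.864900
step 6 [6y] zero: DF = P = 1717/2000 ≈ 0.858500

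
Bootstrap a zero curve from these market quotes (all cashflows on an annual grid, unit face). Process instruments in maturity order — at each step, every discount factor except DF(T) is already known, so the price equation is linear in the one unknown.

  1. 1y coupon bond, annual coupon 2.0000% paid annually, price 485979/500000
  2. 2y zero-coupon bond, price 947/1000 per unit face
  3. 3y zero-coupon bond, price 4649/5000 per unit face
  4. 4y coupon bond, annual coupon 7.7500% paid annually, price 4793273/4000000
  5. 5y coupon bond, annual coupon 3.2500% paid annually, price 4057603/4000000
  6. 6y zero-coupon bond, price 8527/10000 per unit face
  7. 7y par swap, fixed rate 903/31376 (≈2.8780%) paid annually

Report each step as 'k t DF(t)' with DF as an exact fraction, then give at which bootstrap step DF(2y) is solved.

1 1 9529/10000
2 2 947/1000
3 3 4649/5000
4 4 4543/5000
5 5 1081/1250
6 6 8527/10000
7 7 4097/5000
DF(2y) is solved at step 2

step 1 [1y] bond c/1=1/50: DF=(485979/500000 − 1/50·(0))/(1+1/50) = 9529/10000 ≈ 0.952900
step 2 [2y] zero: DF = P = 947/1000 ≈ 0.947000
step 3 [3y] zero: DF = P = 4649/5000 ≈ 0.929800
step 4 [4y] bond c/1=31/400: DF=(4793273/4000000 − 31/400·(0.952900+0.947000+0.929800))/(1+31/400) = 4543/5000 ≈ 0.908600
step 5 [5y] bond c/1=13/400: DF=(4057603/4000000 − 13/400·(0.952900+0.947000+0.929800+0.908600))/(1+13/400) = 1081/1250 ≈ 0.864800
step 6 [6y] zero: DF = P = 8527/10000 ≈ 0.852700
step 7 [7y] swap r/1=903/31376: DF=(1 − 903/31376·(0.952900+0.947000+0.929800+0.908600+0.864800+0.852700))/(1+903/31376) = 4097/5000 ≈ 0.819400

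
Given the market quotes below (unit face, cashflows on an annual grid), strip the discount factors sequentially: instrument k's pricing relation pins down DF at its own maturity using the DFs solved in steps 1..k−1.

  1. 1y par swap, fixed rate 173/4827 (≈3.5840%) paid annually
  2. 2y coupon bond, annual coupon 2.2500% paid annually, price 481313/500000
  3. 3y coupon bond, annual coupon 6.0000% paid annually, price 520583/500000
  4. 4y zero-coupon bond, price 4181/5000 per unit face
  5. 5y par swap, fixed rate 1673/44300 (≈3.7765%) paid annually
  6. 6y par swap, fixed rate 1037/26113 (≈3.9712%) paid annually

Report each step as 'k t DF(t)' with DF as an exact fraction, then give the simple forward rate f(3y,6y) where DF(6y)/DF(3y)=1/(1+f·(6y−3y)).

1 1 4827/5000
2 2 4601/5000
3 3 1751/2000
4 4 4181/5000
5 5 8327/10000
6 6 3963/5000
f(3y,6y) = ((1751/2000)/(3963/5000) − 1)/(3) = 829/23778 ≈ 3.4864%

step 1 [1y] swap r/1=173/4827: DF=(1 − 173/4827·(0))/(1+173/4827) = 4827/5000 ≈ 0.965400
step 2 [2y] bond c/1=9/400: DF=(481313/500000 − 9/400·(0.965400))/(1+9/400) = 4601/5000 ≈ 0.920200
step 3 [3y] bond c/1=3/50: DF=(520583/500000 − 3/50·(0.965400+0.920200))/(1+3/50) = 1751/2000 ≈ 0.875500
step 4 [4y] zero: DF = P = 4181/5000 ≈ 0.836200
step 5 [5y] swap r/1=1673/44300: DF=(1 − 1673/44300·(0.965400+0.920200+0.875500+0.836200))/(1+1673/44300) = 8327/10000 ≈ 0.832700
step 6 [6y] swap r/1=1037/26113: DF=(1 − 1037/26113·(0.965400+0.920200+0.875500+0.836200+0.832700))/(1+1037/26113) = 3963/5000 ≈ 0.792600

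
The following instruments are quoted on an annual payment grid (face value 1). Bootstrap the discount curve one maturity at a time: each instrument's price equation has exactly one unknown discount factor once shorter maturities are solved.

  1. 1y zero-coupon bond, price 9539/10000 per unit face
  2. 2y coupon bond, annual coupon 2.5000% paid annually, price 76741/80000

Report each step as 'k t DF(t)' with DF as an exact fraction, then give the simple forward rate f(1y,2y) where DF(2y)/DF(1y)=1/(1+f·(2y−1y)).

step 1 [1y] zero: DF = P = 9539/10000 ≈ 0.953900
step 2 [2y] bond c/1=1/40: DF=(76741/80000 − 1/40·(0.953900))/(1+1/40) = 4563/5000 ≈ 0.912600

1 1 9539/10000
2 2 4563/5000
f(1y,2y) = ((9539/10000)/(4563/5000) − 1)/(1) = 413/9126 ≈ 4.5255%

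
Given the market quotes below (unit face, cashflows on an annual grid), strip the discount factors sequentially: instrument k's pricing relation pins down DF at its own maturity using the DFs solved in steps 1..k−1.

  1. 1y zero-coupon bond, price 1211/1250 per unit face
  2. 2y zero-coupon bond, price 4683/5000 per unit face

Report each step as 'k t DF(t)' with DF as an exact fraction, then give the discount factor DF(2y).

1 1 1211/1250
2 2 4683/5000
DF(2y) = 4683/5000 ≈ 0.936600

step 1 [1y] zero: DF = P = 1211/1250 ≈ 0.968800
step 2 [2y] zero: DF = P = 4683/5000 ≈ 0.936600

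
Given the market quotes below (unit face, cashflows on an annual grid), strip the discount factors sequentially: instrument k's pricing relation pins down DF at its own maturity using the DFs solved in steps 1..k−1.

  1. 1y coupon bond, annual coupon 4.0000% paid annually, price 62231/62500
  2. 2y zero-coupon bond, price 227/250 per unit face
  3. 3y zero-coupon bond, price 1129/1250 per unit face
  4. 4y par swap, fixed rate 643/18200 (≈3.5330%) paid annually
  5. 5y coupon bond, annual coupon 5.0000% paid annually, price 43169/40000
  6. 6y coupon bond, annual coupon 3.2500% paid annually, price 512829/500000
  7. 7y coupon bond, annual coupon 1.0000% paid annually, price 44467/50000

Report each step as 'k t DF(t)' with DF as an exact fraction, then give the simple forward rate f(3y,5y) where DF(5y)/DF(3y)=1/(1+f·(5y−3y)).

1 1 4787/5000
2 2 227/250
3 3 1129/1250
4 4 4357/5000
5 5 1709/2000
6 6 8519/10000
7 7 2069/2500
f(3y,5y) = ((1129/1250)/(1709/2000) − 1)/(2) = 487/17090 ≈ 2.8496%

step 1 [1y] bond c/1=1/25: DF=(62231/62500 − 1/25·(0))/(1+1/25) = 4787/5000 ≈ 0.957400
step 2 [2y] zero: DF = P = 227/250 ≈ 0.908000
step 3 [3y] zero: DF = P = 1129/1250 ≈ 0.903200
step 4 [4y] swap r/1=643/18200: DF=(1 − 643/18200·(0.957400+0.908000+0.903200))/(1+643/18200) = 4357/5000 ≈ 0.871400
step 5 [5y] bond c/1=1/20: DF=(43169/40000 − 1/20·(0.957400+0.908000+0.903200+0.871400))/(1+1/20) = 1709/2000 ≈ 0.854500
step 6 [6y] bond c/1=13/400: DF=(512829/500000 − 13/400·(0.957400+0.908000+0.903200+0.871400+0.854500))/(1+13/400) = 8519/10000 ≈ 0.851900
step 7 [7y] bond c/1=1/100: DF=(44467/50000 − 1/100·(0.957400+0.908000+0.903200+0.871400+0.854500+0.851900))/(1+1/100) = 2069/2500 ≈ 0.827600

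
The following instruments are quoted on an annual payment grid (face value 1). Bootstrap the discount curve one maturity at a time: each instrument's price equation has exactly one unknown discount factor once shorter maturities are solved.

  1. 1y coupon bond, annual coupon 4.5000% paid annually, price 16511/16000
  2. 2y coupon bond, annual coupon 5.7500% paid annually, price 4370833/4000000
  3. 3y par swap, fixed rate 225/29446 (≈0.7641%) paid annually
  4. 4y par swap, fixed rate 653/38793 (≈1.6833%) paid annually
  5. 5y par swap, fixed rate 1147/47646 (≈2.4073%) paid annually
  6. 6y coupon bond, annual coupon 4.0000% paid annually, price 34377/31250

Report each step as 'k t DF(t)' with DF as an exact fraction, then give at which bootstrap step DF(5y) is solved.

step 1 [1y] bond c/1=9/200: DF=(16511/16000 − 9/200·(0))/(1+9/200) = 79/80 ≈ 0.987500
step 2 [2y] bond c/1=23/400: DF=(4370833/4000000 − 23/400·(0.987500))/(1+23/400) = 2449/2500 ≈ 0.979600
step 3 [3y] swap r/1=225/29446: DF=(1 − 225/29446·(0.987500+0.979600))/(1+225/29446) = 391/400 ≈ 0.977500
step 4 [4y] swap r/1=653/38793: DF=(1 − 653/38793·(0.987500+0.979600+0.977500))/(1+653/38793) = 9347/10000 ≈ 0.934700
step 5 [5y] swap r/1=1147/47646: DF=(1 − 1147/47646·(0.987500+0.979600+0.977500+0.934700))/(1+1147/47646) = 8853/10000 ≈ 0.885300
step 6 [6y] bond c/1=1/25: DF=(34377/31250 − 1/25·(0.987500+0.979600+0.977500+0.934700+0.885300))/(1+1/25) = 1749/2000 ≈ 0.874500

1 1 79/80
2 2 2449/2500
3 3 391/400
4 4 9347/10000
5 5 8853/10000
6 6 1749/2000
DF(5y) is solved at step 5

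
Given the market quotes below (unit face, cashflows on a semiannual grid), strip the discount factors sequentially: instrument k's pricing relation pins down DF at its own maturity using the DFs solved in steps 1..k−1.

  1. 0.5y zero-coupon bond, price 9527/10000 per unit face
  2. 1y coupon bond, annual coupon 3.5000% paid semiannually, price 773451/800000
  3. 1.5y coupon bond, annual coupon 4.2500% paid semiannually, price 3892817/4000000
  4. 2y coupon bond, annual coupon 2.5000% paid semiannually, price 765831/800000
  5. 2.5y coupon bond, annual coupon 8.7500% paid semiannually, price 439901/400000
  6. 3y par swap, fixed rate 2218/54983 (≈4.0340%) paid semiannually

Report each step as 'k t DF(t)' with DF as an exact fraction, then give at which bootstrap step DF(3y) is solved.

step 1 [0.5y] zero: DF = P = 9527/10000 ≈ 0.952700
step 2 [1y] bond c/2=7/400: DF=(773451/800000 − 7/400·(0.952700))/(1+7/400) = 4669/5000 ≈ 0.933800
step 3 [1.5y] bond c/2=17/800: DF=(3892817/4000000 − 17/800·(0.952700+0.933800))/(1+17/800) = 9137/10000 ≈ 0.913700
step 4 [2y] bond c/2=1/80: DF=(765831/800000 − 1/80·(0.952700+0.933800+0.913700))/(1+1/80) = 9109/10000 ≈ 0.910900
step 5 [2.5y] bond c/2=7/160: DF=(439901/400000 − 7/160·(0.952700+0.933800+0.913700+0.910900))/(1+7/160) = 8981/10000 ≈ 0.898100
step 6 [3y] swap r/2=1109/54983: DF=(1 − 1109/54983·(0.952700+0.933800+0.913700+0.910900+0.898100))/(1+1109/54983) = 8891/10000 ≈ 0.889100

1 1/2 9527/10000
2 1 4669/5000
3 3/2 9137/10000
4 2 9109/10000
5 5/2 8981/10000
6 3 8891/10000
DF(3y) is solved at step 6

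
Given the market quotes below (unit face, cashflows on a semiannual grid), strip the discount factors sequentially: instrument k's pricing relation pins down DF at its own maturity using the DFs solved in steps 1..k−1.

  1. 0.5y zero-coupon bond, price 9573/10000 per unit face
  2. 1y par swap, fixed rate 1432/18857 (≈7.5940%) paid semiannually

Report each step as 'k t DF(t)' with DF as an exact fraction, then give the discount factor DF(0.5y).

step 1 [0.5y] zero: DF = P = 9573/10000 ≈ 0.957300
step 2 [1y] swap r/2=716/18857: DF=(1 − 716/18857·(0.957300))/(1+716/18857) = 2321/2500 ≈ 0.928400

1 1/2 9573/10000
2 1 2321/2500
DF(0.5y) = 9573/10000 ≈ 0.957300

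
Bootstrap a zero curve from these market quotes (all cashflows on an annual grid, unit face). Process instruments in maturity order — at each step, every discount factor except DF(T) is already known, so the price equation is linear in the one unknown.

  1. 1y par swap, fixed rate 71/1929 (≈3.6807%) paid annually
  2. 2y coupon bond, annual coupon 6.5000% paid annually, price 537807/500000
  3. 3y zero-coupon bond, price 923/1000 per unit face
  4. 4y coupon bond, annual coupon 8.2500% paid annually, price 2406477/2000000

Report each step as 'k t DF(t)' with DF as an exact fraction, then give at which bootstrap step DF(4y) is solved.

step 1 [1y] swap r/1=71/1929: DF=(1 − 71/1929·(0))/(1+71/1929) = 1929/2000 ≈ 0.964500
step 2 [2y] bond c/1=13/200: DF=(537807/500000 − 13/200·(0.964500))/(1+13/200) = 9511/10000 ≈ 0.951100
step 3 [3y] zero: DF = P = 923/1000 ≈ 0.923000
step 4 [4y] bond c/1=33/400: DF=(2406477/2000000 − 33/400·(0.964500+0.951100+0.923000))/(1+33/400) = 1119/1250 ≈ 0.895200

1 1 1929/2000
2 2 9511/10000
3 3 923/1000
4 4 1119/1250
DF(4y) is solved at step 4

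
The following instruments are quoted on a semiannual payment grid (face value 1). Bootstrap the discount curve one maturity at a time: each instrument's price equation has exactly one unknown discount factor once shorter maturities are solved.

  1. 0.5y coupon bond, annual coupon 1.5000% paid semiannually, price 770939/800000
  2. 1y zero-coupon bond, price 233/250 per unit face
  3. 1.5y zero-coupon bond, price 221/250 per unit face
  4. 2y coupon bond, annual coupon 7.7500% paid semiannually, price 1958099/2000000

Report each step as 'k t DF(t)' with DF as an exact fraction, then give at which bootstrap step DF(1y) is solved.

step 1 [0.5y] bond c/2=3/400: DF=(770939/800000 − 3/400·(0))/(1+3/400) = 1913/2000 ≈ 0.956500
step 2 [1y] zero: DF = P = 233/250 ≈ 0.932000
step 3 [1.5y] zero: DF = P = 221/250 ≈ 0.884000
step 4 [2y] bond c/2=31/800: DF=(1958099/2000000 − 31/800·(0.956500+0.932000+0.884000))/(1+31/800) = 8391/10000 ≈ 0.839100

1 1/2 1913/2000
2 1 233/250
3 3/2 221/250
4 2 8391/10000
DF(1y) is solved at step 2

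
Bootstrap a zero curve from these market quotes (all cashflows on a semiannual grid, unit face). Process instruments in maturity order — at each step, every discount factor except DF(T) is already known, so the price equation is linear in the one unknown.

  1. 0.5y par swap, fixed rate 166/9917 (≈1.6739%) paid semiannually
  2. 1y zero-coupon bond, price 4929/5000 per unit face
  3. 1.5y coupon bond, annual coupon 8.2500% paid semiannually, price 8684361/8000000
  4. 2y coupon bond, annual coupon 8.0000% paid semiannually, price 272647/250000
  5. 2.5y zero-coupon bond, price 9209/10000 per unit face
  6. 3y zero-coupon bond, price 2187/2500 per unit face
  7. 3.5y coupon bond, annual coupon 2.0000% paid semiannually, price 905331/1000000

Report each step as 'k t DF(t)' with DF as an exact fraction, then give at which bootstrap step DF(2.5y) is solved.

1 1/2 9917/10000
2 1 4929/5000
3 3/2 4821/5000
4 2 1871/2000
5 5/2 9209/10000
6 3 2187/2500
7 7/2 4201/5000
DF(2.5y) is solved at step 5

step 1 [0.5y] swap r/2=83/9917: DF=(1 − 83/9917·(0))/(1+83/9917) = 9917/10000 ≈ 0.991700
step 2 [1y] zero: DF = P = 4929/5000 ≈ 0.985800
step 3 [1.5y] bond c/2=33/800: DF=(8684361/8000000 − 33/800·(0.991700+0.985800))/(1+33/800) = 4821/5000 ≈ 0.964200
step 4 [2y] bond c/2=1/25: DF=(272647/250000 − 1/25·(0.991700+0.985800+0.964200))/(1+1/25) = 1871/2000 ≈ 0.935500
step 5 [2.5y] zero: DF = P = 9209/10000 ≈ 0.920900
step 6 [3y] zero: DF = P = 2187/2500 ≈ 0.874800
step 7 [3.5y] bond c/2=1/100: DF=(905331/1000000 − 1/100·(0.991700+0.985800+0.964200+0.935500+0.920900+0.874800))/(1+1/100) = 4201/5000 ≈ 0.840200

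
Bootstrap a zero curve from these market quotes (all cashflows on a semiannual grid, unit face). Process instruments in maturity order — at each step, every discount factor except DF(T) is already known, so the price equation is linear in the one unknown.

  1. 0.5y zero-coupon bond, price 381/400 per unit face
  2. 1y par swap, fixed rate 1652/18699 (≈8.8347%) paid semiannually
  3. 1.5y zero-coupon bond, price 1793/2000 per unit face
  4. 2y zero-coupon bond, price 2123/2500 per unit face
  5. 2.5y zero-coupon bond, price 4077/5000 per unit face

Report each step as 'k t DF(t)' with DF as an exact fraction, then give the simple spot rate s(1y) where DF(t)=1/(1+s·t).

step 1 [0.5y] zero: DF = P = 381/400 ≈ 0.952500
step 2 [1y] swap r/2=826/18699: DF=(1 − 826/18699·(0.952500))/(1+826/18699) = 4587/5000 ≈ 0.917400
step 3 [1.5y] zero: DF = P = 1793/2000 ≈ 0.896500
step 4 [2y] zero: DF = P = 2123/2500 ≈ 0.849200
step 5 [2.5y] zero: DF = P = 4077/5000 ≈ 0.815400

1 1/2 381/400
2 1 4587/5000
3 3/2 1793/2000
4 2 2123/2500
5 5/2 4077/5000
s(1y) = (1/(4587/5000) − 1)/(1) = 413/4587 ≈ 9.0037%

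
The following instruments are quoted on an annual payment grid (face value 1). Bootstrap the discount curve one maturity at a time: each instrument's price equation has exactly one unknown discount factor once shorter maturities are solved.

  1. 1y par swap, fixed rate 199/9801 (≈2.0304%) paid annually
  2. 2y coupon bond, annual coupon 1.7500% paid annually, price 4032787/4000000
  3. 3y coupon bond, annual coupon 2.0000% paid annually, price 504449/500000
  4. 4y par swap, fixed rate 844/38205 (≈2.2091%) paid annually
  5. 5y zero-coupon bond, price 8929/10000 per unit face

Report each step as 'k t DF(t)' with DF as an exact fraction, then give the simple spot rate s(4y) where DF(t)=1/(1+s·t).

step 1 [1y] swap r/1=199/9801: DF=(1 − 199/9801·(0))/(1+199/9801) = 9801/10000 ≈ 0.980100
step 2 [2y] bond c/1=7/400: DF=(4032787/4000000 − 7/400·(0.980100))/(1+7/400) = 487/500 ≈ 0.974000
step 3 [3y] bond c/1=1/50: DF=(504449/500000 − 1/50·(0.980100+0.974000))/(1+1/50) = 2377/2500 ≈ 0.950800
step 4 [4y] swap r/1=844/38205: DF=(1 − 844/38205·(0.980100+0.974000+0.950800))/(1+844/38205) = 2289/2500 ≈ 0.915600
step 5 [5y] zero: DF = P = 8929/10000 ≈ 0.892900

1 1 9801/10000
2 2 487/500
3 3 2377/2500
4 4 2289/2500
5 5 8929/10000
s(4y) = (1/(2289/2500) − 1)/(4) = 211/9156 ≈ 2.3045%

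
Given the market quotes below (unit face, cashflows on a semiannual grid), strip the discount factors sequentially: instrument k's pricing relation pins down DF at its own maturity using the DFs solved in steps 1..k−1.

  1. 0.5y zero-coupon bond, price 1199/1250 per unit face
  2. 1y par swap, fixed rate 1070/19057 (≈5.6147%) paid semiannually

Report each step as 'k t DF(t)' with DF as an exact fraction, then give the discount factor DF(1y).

step 1 [0.5y] zero: DF = P = 1199/1250 ≈ 0.959200
step 2 [1y] swap r/2=535/19057: DF=(1 − 535/19057·(0.959200))/(1+535/19057) = 1893/2000 ≈ 0.946500

1 1/2 1199/1250
2 1 1893/2000
DF(1y) = 1893/2000 ≈ 0.946500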